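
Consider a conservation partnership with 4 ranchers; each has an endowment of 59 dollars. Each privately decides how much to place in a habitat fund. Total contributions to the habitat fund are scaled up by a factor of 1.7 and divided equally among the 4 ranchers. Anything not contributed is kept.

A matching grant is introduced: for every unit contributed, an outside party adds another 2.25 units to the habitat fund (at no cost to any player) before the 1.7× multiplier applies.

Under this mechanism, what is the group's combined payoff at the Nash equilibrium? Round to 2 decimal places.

1303.90 dollars

The effective private return per unit is now 1.7 × 3.25 / 4 = 1.3813 > 1, so every player's dominant strategy flips to full contribution.
At the Nash equilibrium everyone contributes 59. Group total payoff = 1.7 × 3.25 × 236 = 1303.90.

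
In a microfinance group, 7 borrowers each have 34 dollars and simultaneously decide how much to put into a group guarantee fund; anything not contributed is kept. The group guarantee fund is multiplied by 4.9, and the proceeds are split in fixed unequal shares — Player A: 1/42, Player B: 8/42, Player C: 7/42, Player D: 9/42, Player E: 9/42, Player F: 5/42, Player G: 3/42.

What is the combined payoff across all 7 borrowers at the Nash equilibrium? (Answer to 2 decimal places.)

503.20 dollars

Each unit j contributes comes back to j as 4.9 × (j's share), so j prefers to contribute only if that share exceeds 1/4.9 = 0.2041; otherwise keeping the unit dominates.
The shares above 0.2041 belong to Player D and Player E, contributing 34 each; the remaining 5 contribute 0. Total contributed: 68.
The group guarantee fund pays out 4.9 × 68 = 333.20 in total (split across the unequal shares, but the aggregate is all that matters for the group sum).
The 5 free-riders keep 34 each, adding 170. Group total = 170 + 333.20 = 503.20.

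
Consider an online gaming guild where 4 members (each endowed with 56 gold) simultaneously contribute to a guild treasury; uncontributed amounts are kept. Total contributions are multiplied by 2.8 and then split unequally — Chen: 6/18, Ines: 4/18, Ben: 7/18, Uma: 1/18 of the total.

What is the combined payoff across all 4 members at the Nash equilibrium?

324.80 gold

For player j, contributing a unit is worthwhile iff 2.8 × (j's share) ≥ 1, i.e. iff j's share is at least 0.3571.
The only share above 0.3571 is Ben's 7/18, contributing 56; the remaining 3 contribute 0. Total contributed: 56.
The guild treasury pays out 2.8 × 56 = 156.80 in total (split across the unequal shares, but the aggregate is all that matters for the group sum).
The 3 free-riders keep 56 each, adding 168. Group total = 168 + 156.80 = 324.80.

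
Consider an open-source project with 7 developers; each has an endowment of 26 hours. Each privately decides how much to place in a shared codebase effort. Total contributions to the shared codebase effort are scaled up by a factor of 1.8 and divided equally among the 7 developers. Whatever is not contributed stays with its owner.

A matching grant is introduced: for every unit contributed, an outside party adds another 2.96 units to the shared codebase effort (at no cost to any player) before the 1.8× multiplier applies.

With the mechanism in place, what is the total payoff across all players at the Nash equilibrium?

With the mechanism, a contributed unit returns 1.8 × 3.96 / 7 = 1.0183 per unit of net cost to the contributor — now above 1 — so contributing fully is weakly dominant for every player.
At the Nash equilibrium everyone contributes 26. Group total payoff = 1.8 × 3.96 × 182 = 1297.30.

1297.30 hours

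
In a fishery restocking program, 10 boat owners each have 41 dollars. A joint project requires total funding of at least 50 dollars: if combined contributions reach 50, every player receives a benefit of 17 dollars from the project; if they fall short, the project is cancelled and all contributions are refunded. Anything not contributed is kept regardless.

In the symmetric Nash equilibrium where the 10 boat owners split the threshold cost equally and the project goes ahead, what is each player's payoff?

53 dollars

Equal share of the threshold: 50/10 = 5.
At this profile no one gains by cutting their contribution: any cut drops the total below 50, the project is cancelled, contributions are refunded, and the deviator ends with 41, which is less than 41 − 5 + 17 = 53. Contributing more than 5 just wastes the excess. So contributing exactly 5 is a best response.
Each player's payoff: 41 − 5 + 17 = 53.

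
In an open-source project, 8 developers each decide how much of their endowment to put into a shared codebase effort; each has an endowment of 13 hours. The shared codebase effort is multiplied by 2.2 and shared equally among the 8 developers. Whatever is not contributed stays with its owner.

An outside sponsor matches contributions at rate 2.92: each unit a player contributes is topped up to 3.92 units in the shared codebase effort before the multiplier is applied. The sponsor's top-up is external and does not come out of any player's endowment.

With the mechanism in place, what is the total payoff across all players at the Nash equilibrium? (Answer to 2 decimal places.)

The effective private return per unit is now 2.2 × 3.92 / 8 = 1.0780 > 1, so every player's dominant strategy flips to full contribution.
At the Nash equilibrium everyone contributes 13. Group total payoff = 2.2 × 3.92 × 104 = 896.90.

896.90 hours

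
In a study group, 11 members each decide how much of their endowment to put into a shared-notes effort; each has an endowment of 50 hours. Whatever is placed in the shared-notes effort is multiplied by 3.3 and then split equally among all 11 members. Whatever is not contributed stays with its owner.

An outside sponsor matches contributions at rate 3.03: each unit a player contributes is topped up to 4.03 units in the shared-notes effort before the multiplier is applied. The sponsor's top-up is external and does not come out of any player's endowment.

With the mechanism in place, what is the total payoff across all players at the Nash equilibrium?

7314.45 hours

Under the mechanism each unit contributed yields 3.3 × 4.03 / 11 = 1.2090 back to its contributor per unit of net cost, which exceeds 1, making full contribution the dominant choice for everyone.
At the Nash equilibrium everyone contributes 50. Group total payoff = 3.3 × 4.03 × 550 = 7314.45.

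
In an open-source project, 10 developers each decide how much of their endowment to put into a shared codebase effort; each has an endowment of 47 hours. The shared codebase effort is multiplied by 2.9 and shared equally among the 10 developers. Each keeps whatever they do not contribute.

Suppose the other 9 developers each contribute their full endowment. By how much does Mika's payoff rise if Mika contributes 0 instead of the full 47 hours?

33.37 hours

Switching from a contribution of 47 to 0 lets Mika keep an extra 47 hours, but lowers the shared codebase effort by 47, which costs Mika their own share of that drop: 2.9/10 × 47 = 13.63.
Net gain = 47 − 13.63 = 33.37. The private return per contributed unit (0.2900) is below 1, so free-riding is indeed the best response regardless of what the others do.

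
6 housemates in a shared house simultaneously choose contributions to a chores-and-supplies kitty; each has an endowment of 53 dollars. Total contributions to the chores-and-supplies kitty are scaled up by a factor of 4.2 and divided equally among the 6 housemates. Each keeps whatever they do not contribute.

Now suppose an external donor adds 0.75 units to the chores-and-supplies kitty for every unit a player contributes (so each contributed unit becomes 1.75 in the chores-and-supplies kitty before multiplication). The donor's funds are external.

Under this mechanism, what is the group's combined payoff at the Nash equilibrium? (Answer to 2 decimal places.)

The effective private return per unit is now 4.2 × 1.75 / 6 = 1.2250 > 1, so every player's dominant strategy flips to full contribution.
So the Nash equilibrium is full contribution by all 6; the group earns 4.2 × 1.75 × 318 = 2337.30.

2337.30 dollars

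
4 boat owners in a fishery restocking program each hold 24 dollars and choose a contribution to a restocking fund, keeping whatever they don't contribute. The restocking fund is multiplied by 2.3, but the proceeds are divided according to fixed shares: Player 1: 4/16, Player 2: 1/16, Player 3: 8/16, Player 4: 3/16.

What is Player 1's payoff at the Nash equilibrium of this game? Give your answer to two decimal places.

Player j's private return per contributed unit is 2.3 × (j's share). Contributing is weakly dominant for j when that share is at least 1/2.3 = 0.4348, and contributing 0 is dominant otherwise.
The only share above 0.4348 is Player 3's 8/16, contributing 24; the remaining 3 contribute 0. Total contributed: 24.
Player 1 keeps 24 and receives 2.3 × 24 × 4/16 = 13.80 from the restocking fund, for a payoff of 37.80.

37.80 dollars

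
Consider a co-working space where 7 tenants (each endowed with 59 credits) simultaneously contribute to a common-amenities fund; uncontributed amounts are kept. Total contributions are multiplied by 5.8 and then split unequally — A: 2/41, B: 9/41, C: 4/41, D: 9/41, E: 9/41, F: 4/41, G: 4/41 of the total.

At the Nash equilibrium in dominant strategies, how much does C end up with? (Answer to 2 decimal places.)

Player j's private return per contributed unit is 5.8 × (j's share). Contributing is weakly dominant for j when that share is at least 1/5.8 = 0.1724, and contributing 0 is dominant otherwise.
The shares above 0.1724 belong to B, D and E, contributing 59 each; the remaining 4 contribute 0. Total contributed: 177.
C keeps 59 and receives 5.8 × 177 × 4/41 = 100.16 from the common-amenities fund, for a payoff of 159.16.

159.16 credits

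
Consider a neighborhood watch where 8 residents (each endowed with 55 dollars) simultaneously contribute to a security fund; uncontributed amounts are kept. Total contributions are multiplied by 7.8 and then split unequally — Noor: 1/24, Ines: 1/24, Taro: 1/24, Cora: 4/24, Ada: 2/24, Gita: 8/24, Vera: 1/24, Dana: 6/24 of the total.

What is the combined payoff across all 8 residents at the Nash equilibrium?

1562.00 dollars

For player j, contributing a unit is worthwhile iff 7.8 × (j's share) ≥ 1, i.e. iff j's share is at least 0.1282.
The shares above 0.1282 belong to Cora, Gita and Dana, contributing 55 each; the remaining 5 contribute 0. Total contributed: 165.
The security fund pays out 7.8 × 165 = 1287.00 in total (split across the unequal shares, but the aggregate is all that matters for the group sum).
The 5 free-riders keep 55 each, adding 275. Group total = 275 + 1287.00 = 1562.00.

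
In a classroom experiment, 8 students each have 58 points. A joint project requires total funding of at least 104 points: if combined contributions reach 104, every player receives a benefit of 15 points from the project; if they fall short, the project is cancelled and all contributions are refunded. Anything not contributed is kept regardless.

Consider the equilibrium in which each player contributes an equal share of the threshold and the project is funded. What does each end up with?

60 points

Equal share of the threshold: 104/8 = 13.
At this profile no one gains by cutting their contribution: any cut drops the total below 104, the project is cancelled, contributions are refunded, and the deviator ends with 58, which is less than 58 − 13 + 15 = 60. Contributing more than 13 just wastes the excess. So contributing exactly 13 is a best response.
Each player's payoff: 58 − 13 + 15 = 60.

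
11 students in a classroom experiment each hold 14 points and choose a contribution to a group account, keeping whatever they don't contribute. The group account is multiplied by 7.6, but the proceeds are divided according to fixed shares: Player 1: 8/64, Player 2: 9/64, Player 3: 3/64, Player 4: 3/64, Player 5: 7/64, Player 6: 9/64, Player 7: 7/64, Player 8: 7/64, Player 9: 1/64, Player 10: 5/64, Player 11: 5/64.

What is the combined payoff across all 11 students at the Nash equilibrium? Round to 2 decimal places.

338.80 points

Each unit j contributes comes back to j as 7.6 × (j's share), so j prefers to contribute only if that share exceeds 1/7.6 = 0.1316; otherwise keeping the unit dominates.
Player 2 and Player 6 clear that bar, contributing 14 each; the remaining 9 contribute 0. Total contributed: 28.
The group account pays out 7.6 × 28 = 212.80 in total (split across the unequal shares, but the aggregate is all that matters for the group sum).
The 9 free-riders keep 14 each, adding 126. Group total = 126 + 212.80 = 338.80.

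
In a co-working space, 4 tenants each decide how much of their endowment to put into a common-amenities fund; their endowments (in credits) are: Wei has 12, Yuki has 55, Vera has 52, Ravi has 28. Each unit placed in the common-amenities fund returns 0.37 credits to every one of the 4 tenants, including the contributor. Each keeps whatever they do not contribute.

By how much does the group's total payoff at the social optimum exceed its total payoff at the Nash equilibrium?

70.56 credits

The private return per contributed unit is 0.37 < 1 for everyone, so the Nash equilibrium is zero contribution and the group total is Σ E_j = 12 + 55 + 52 + 28 = 147.
Each contributed unit returns 1.480 to the group, so the social optimum is full contribution by everyone: group total = 1.480 × 147 = 217.56.
Efficiency loss = (1.480 − 1) × 147 = 70.56.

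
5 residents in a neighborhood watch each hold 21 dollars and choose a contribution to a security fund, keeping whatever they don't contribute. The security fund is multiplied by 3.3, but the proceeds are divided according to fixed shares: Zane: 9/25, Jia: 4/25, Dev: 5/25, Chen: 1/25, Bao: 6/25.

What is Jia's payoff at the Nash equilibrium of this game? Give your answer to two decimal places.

For player j, contributing a unit is worthwhile iff 3.3 × (j's share) ≥ 1, i.e. iff j's share is at least 0.3030.
The only share above 0.3030 is Zane's 9/25, contributing 21; the remaining 4 contribute 0. Total contributed: 21.
Jia keeps 21 and receives 3.3 × 21 × 4/25 = 11.09 from the security fund, for a payoff of 32.09.

32.09 dollars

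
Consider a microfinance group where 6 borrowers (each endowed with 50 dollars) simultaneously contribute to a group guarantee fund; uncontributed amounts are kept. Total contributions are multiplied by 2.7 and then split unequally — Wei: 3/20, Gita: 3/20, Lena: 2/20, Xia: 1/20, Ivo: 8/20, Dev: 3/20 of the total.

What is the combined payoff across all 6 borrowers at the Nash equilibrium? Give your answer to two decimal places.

385.00 dollars

Each unit j contributes comes back to j as 2.7 × (j's share), so j prefers to contribute only if that share exceeds 1/2.7 = 0.3704; otherwise keeping the unit dominates.
Only Ivo (8/20) clears that bar, contributing 50; the remaining 5 contribute 0. Total contributed: 50.
The group guarantee fund pays out 2.7 × 50 = 135.00 in total (split across the unequal shares, but the aggregate is all that matters for the group sum).
The 5 free-riders keep 50 each, adding 250. Group total = 250 + 135.00 = 385.00.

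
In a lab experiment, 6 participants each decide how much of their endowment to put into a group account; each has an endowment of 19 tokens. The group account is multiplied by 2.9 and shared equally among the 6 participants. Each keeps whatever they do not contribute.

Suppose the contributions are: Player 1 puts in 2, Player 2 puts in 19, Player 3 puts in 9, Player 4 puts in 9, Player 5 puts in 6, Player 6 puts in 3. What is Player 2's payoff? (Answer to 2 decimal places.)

Total contributed: 2 + 19 + 9 + 9 + 6 + 3 = 48.
Each receives 2.9 × 48 / 6 = 23.20 from the group account.
Player 2 keeps 19 − 19 = 0, so Player 2's payoff is 0 + 23.20 = 23.20.

23.20 tokens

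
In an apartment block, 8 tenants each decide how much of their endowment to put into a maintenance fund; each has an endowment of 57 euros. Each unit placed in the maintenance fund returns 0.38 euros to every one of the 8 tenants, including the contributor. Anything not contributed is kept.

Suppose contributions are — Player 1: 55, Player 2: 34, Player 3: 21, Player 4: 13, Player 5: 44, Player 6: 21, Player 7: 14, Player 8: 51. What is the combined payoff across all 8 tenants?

Total contributed: 55 + 34 + 21 + 13 + 44 + 21 + 14 + 51 = 253; total kept: 8 × 57 − 253 = 203.
The maintenance fund pays out 0.38 × 8 × 253 = 769.12 in aggregate.
Group total = 203 + 769.12 = 972.12.

972.12 euros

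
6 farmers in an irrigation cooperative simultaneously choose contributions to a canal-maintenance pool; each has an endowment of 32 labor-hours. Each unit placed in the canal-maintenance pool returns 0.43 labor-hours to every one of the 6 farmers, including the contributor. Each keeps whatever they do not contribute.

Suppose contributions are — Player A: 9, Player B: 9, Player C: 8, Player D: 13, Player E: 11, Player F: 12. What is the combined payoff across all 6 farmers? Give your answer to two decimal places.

Total contributed: 9 + 9 + 8 + 13 + 11 + 12 = 62; total kept: 6 × 32 − 62 = 130.
The canal-maintenance pool pays out 0.43 × 6 × 62 = 159.96 in aggregate.
Group total = 130 + 159.96 = 289.96.

289.96 labor-hours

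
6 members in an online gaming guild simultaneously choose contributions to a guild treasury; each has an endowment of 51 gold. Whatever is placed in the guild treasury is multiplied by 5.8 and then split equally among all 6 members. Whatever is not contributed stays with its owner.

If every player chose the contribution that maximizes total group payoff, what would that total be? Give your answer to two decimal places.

1774.80 gold

Each contributed unit returns 5.800 to the group as a whole (0.9667 to each of 6 players), which exceeds 1, so the social optimum is full contribution: group total = 5.800 × 306 = 1774.80.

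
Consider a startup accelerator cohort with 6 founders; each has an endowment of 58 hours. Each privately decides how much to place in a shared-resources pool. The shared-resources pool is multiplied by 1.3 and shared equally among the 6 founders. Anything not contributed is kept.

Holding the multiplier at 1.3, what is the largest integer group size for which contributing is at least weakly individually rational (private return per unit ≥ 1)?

1

Private return per unit is 1.3/(group size), which is ≥ 1 whenever the group size is ≤ 1.3.
The largest such integer is 1.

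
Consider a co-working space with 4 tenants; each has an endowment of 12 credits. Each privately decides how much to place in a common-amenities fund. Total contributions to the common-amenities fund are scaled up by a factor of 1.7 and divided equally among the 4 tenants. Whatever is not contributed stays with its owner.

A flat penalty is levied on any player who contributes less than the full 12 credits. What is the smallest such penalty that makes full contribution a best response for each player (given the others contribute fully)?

6.90 credits

Given the others contribute fully, the best deviation is to contribute 0 (any partial contribution still incurs the fine and gives up units whose private return 0.4250 is below 1).
Deviating from 12 to 0 saves 12 credits but forfeits the deviator's share of the drop in the common-amenities fund: 1.7/4 × 12 = 5.10.
So the deviation gain is 12 − 5.10 = 6.90, and the fine must be at least 6.90 credits to wipe it out.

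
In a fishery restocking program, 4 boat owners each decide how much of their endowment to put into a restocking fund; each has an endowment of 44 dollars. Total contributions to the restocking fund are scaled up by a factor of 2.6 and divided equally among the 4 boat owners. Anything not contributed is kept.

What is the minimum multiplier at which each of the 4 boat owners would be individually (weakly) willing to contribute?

4

A contributed unit returns (multiplier)/4 to its contributor.
This reaches 1 exactly when the multiplier is 4.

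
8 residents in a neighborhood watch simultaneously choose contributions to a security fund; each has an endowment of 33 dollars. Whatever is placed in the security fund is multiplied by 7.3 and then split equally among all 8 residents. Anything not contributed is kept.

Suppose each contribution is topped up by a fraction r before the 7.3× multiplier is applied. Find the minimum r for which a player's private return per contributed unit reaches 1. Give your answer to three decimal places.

0.096

With matching at rate r, one contributed unit becomes (1 + r) in the security fund and returns 7.3 × (1 + r) / 8 to the contributor.
Setting this equal to 1: 1 + r = 8/7.3 = 1.0959.
So the minimum matching rate is r = 1.0959 − 1 = 0.096.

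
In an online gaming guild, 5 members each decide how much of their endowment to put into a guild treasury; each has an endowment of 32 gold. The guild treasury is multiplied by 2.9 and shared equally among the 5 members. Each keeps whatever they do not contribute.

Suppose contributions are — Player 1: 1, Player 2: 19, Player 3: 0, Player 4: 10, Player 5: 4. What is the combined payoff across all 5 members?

Total contributed: 1 + 19 + 0 + 10 + 4 = 34; total kept: 5 × 32 − 34 = 126.
The guild treasury pays out 2.9 × 34 = 98.60 in aggregate.
Group total = 126 + 98.60 = 224.60.

224.60 gold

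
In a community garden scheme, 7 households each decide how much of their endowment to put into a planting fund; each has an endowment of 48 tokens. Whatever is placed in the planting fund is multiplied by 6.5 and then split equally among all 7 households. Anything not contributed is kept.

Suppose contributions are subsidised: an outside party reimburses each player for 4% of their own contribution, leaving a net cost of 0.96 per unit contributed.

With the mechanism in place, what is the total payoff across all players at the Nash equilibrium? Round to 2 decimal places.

336.00 tokens

The effective private return is (6.5/7) / 0.96 = 0.9673, which is still under 1, so the mechanism doesn't change anyone's dominant strategy: zero contribution.
Everyone keeps their endowment and the group total is 7 × 48 = 336.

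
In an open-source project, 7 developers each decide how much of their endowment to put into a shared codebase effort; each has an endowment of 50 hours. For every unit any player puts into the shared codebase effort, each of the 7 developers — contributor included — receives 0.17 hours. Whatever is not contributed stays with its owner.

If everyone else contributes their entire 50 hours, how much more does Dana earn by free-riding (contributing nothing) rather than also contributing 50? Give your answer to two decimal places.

Switching from a contribution of 50 to 0 lets Dana keep an extra 50 hours, but lowers the shared codebase effort by 50, which costs Dana their own share of that drop: 0.17 × 50 = 8.50.
Net gain = 50 − 8.50 = 41.50. The private return per contributed unit (0.17) is below 1, so free-riding is indeed the best response regardless of what the others do.

41.50 hours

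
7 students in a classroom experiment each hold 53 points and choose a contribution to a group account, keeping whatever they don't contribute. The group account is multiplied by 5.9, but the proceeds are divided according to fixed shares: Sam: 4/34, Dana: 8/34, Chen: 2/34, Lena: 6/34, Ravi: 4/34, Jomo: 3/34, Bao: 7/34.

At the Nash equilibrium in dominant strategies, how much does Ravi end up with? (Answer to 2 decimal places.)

Player j's private return per contributed unit is 5.9 × (j's share). Contributing is weakly dominant for j when that share is at least 1/5.9 = 0.1695, and contributing 0 is dominant otherwise.
Dana, Lena and Bao are above the threshold, contributing 53 each; the remaining 4 contribute 0. Total contributed: 159.
Ravi keeps 53 and receives 5.9 × 159 × 4/34 = 110.36 from the group account, for a payoff of 163.36.

163.36 points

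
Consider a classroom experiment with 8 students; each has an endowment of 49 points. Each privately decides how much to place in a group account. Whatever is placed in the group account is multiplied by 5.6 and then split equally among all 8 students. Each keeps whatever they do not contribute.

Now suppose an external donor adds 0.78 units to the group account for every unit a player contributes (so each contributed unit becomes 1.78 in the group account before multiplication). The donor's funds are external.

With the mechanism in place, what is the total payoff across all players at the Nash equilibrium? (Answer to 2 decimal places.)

The effective private return per unit is now 5.6 × 1.78 / 8 = 1.2460 > 1, so every player's dominant strategy flips to full contribution.
So the Nash equilibrium is full contribution by all 8; the group earns 5.6 × 1.78 × 392 = 3907.46.

3907.46 points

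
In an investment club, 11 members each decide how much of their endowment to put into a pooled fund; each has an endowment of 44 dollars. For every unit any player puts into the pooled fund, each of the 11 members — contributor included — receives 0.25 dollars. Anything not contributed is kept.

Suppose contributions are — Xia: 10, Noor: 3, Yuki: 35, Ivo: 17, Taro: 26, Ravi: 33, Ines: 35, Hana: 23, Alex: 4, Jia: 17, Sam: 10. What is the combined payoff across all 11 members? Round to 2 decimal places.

Total contributed: 10 + 3 + 35 + 17 + 26 + 33 + 35 + 23 + 4 + 17 + 10 = 213; total kept: 11 × 44 − 213 = 271.
The pooled fund pays out 0.25 × 11 × 213 = 585.75 in aggregate.
Group total = 271 + 585.75 = 856.75.

856.75 dollars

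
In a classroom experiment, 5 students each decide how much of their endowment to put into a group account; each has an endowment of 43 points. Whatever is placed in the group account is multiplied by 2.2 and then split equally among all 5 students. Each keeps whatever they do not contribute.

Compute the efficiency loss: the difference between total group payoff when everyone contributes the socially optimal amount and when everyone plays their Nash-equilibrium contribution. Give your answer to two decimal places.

Each contributed unit returns 2.2/5 = 0.4400 to its contributor — below 1 — so contributing 0 is dominant for every player. At the Nash equilibrium everyone keeps their 43, and the group total is 5 × 43 = 215.
Each contributed unit returns 2.200 to the group as a whole (0.4400 to each of 5 players), which exceeds 1, so the social optimum is full contribution: group total = 2.200 × 215 = 473.00.
Efficiency loss = 473.00 − 215 = 258.00.

258.00 points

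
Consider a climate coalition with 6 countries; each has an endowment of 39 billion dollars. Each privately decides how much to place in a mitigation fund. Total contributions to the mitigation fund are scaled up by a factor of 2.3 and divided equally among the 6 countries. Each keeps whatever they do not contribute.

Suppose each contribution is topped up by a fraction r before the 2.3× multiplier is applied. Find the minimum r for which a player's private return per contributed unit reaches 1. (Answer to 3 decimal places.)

1.609

With matching at rate r, one contributed unit becomes (1 + r) in the mitigation fund and returns 2.3 × (1 + r) / 6 to the contributor.
Setting this equal to 1: 1 + r = 6/2.3 = 2.6087.
So the minimum matching rate is r = 2.6087 − 1 = 1.609.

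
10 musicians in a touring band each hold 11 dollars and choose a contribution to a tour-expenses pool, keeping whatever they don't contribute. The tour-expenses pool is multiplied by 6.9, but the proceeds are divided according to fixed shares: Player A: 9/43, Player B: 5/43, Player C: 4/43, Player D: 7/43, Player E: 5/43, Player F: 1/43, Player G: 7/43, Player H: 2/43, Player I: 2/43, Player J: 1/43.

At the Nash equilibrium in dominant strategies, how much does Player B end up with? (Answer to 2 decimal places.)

Player j's private return per contributed unit is 6.9 × (j's share). Contributing is weakly dominant for j when that share is at least 1/6.9 = 0.1449, and contributing 0 is dominant otherwise.
The shares above 0.1449 belong to Player A, Player D and Player G, contributing 11 each; the remaining 7 contribute 0. Total contributed: 33.
Player B keeps 11 and receives 6.9 × 33 × 5/43 = 26.48 from the tour-expenses pool, for a payoff of 37.48.

37.48 dollars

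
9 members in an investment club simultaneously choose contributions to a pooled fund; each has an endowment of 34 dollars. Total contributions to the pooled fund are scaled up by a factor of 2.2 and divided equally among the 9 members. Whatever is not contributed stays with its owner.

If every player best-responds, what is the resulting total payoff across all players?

Each contributed unit returns 2.2/9 = 0.2444 to its contributor — below 1 — so contributing 0 is dominant for every player. At the Nash equilibrium everyone keeps their 34, and the group total is 9 × 34 = 306.

306.00 dollars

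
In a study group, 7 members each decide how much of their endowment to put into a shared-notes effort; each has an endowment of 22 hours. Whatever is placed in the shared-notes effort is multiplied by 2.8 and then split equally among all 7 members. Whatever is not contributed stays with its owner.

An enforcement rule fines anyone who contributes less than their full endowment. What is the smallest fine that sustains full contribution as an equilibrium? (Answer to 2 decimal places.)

13.20 hours

Given the others contribute fully, the best deviation is to contribute 0 (any partial contribution still incurs the fine and gives up units whose private return 0.4000 is below 1).
Deviating from 22 to 0 saves 22 hours but forfeits the deviator's share of the drop in the shared-notes effort: 2.8/7 × 22 = 8.80.
So the deviation gain is 22 − 8.80 = 13.20, and the fine must be at least 13.20 hours to wipe it out.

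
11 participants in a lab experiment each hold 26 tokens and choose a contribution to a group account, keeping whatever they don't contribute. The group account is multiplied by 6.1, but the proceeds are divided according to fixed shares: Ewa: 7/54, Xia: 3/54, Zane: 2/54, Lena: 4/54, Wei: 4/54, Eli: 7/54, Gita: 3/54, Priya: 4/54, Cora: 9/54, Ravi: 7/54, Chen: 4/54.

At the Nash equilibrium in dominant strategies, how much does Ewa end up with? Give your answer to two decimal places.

Player j's private return per contributed unit is 6.1 × (j's share). Contributing is weakly dominant for j when that share is at least 1/6.1 = 0.1639, and contributing 0 is dominant otherwise.
Cora alone (share 9/54) is above the threshold, contributing 26; the remaining 10 contribute 0. Total contributed: 26.
Ewa keeps 26 and receives 6.1 × 26 × 7/54 = 20.56 from the group account, for a payoff of 46.56.

46.56 tokens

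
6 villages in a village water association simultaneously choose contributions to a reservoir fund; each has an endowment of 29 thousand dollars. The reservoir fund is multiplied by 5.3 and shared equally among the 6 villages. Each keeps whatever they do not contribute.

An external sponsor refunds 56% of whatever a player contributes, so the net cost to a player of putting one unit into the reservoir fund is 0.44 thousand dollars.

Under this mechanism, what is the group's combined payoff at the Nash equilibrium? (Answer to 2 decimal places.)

Under the mechanism each unit contributed yields (5.3/6) / 0.44 = 2.0076 back to its contributor per unit of net cost, which exceeds 1, making full contribution the dominant choice for everyone.
At the Nash equilibrium everyone contributes 29. Group total payoff = 6 × (29 × 0.56 + 5.3 × 29) = 1019.64.

1019.64 thousand dollars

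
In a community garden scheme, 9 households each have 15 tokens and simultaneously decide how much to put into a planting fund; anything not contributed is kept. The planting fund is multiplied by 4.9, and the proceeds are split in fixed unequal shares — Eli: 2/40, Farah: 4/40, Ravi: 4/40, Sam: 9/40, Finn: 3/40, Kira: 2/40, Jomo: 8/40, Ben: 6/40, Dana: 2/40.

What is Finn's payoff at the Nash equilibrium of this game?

20.51 tokens

For player j, contributing a unit is worthwhile iff 4.9 × (j's share) ≥ 1, i.e. iff j's share is at least 0.2041.
The only share above 0.2041 is Sam's 9/40, contributing 15; the remaining 8 contribute 0. Total contributed: 15.
Finn keeps 15 and receives 4.9 × 15 × 3/40 = 5.51 from the planting fund, for a payoff of 20.51.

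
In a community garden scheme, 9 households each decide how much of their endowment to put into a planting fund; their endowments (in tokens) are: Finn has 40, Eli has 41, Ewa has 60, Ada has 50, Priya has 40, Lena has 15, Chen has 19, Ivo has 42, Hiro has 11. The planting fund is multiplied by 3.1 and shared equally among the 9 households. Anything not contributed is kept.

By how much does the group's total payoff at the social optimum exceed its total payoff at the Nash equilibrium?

667.80 tokens

The private return per contributed unit is 3.1/9 = 0.3444 < 1 for every player regardless of endowment, so the Nash equilibrium is zero contribution and the group total is Σ E_j = 40 + 41 + 60 + 50 + 40 + 15 + 19 + 42 + 11 = 318.
Each contributed unit returns 3.100 to the group, so the social optimum is full contribution by everyone: group total = 3.100 × 318 = 985.80.
Efficiency loss = (3.100 − 1) × 318 = 667.80.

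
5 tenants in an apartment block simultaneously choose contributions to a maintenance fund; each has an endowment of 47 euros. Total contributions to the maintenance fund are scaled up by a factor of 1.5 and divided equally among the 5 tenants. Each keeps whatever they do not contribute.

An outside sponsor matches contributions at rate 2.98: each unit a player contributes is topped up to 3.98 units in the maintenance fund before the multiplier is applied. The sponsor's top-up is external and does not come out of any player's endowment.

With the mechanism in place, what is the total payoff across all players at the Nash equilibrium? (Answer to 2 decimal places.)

With the mechanism, a contributed unit returns 1.5 × 3.98 / 5 = 1.1940 per unit of net cost to the contributor — now above 1 — so contributing fully is weakly dominant for every player.
So the Nash equilibrium is full contribution by all 5; the group earns 1.5 × 3.98 × 235 = 1402.95.

1402.95 euros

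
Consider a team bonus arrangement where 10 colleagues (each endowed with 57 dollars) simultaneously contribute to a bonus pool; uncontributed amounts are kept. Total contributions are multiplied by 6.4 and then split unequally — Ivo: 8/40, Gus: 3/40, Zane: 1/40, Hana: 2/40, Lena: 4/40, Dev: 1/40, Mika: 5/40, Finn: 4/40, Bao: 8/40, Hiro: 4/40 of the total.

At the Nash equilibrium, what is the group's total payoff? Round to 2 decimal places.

1185.60 dollars

A player with share s gets back 6.4·s per unit contributed, so full contribution is dominant for anyone with s > 1/6.4 = 0.1563 and zero contribution is dominant for anyone below.
The shares above 0.1563 belong to Ivo and Bao, contributing 57 each; the remaining 8 contribute 0. Total contributed: 114.
The bonus pool pays out 6.4 × 114 = 729.60 in total (split across the unequal shares, but the aggregate is all that matters for the group sum).
The 8 free-riders keep 57 each, adding 456. Group total = 456 + 729.60 = 1185.60.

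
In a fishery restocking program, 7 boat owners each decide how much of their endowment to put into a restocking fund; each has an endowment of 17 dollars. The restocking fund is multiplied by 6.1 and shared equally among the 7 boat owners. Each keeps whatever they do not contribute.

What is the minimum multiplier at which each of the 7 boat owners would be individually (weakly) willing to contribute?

7

A contributed unit returns (multiplier)/7 to its contributor.
This reaches 1 exactly when the multiplier is 7.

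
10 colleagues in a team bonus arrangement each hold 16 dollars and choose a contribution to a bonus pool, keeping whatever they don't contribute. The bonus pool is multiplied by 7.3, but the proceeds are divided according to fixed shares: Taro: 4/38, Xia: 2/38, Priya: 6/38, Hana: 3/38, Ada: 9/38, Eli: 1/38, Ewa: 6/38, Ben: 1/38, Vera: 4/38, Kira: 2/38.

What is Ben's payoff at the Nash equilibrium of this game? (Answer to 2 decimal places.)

Each unit j contributes comes back to j as 7.3 × (j's share), so j prefers to contribute only if that share exceeds 1/7.3 = 0.1370; otherwise keeping the unit dominates.
Priya, Ada and Ewa are above the threshold, contributing 16 each; the remaining 7 contribute 0. Total contributed: 48.
Ben keeps 16 and receives 7.3 × 48 × 1/38 = 9.22 from the bonus pool, for a payoff of 25.22.

25.22 dollars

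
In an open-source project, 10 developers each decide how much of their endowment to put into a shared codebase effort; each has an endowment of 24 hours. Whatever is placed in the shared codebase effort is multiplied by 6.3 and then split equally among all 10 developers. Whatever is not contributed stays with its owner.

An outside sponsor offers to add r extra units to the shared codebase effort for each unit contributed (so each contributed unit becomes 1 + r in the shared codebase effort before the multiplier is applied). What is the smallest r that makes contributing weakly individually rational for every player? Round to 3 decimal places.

0.587

With matching at rate r, one contributed unit becomes (1 + r) in the shared codebase effort and returns 6.3 × (1 + r) / 10 to the contributor.
Setting this equal to 1: 1 + r = 10/6.3 = 1.5873.
So the minimum matching rate is r = 1.5873 − 1 = 0.587.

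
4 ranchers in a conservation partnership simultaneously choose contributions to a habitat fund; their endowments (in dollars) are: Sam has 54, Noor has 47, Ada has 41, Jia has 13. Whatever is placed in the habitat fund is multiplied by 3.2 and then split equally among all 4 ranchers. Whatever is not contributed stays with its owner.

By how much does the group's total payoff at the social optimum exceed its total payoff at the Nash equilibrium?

The private return per contributed unit is 3.2/4 = 0.8000 < 1 for every player regardless of endowment, so the Nash equilibrium is zero contribution and the group total is Σ E_j = 54 + 47 + 41 + 13 = 155.
Each contributed unit returns 3.200 to the group, so the social optimum is full contribution by everyone: group total = 3.200 × 155 = 496.00.
Efficiency loss = (3.200 − 1) × 155 = 341.00.

341.00 dollars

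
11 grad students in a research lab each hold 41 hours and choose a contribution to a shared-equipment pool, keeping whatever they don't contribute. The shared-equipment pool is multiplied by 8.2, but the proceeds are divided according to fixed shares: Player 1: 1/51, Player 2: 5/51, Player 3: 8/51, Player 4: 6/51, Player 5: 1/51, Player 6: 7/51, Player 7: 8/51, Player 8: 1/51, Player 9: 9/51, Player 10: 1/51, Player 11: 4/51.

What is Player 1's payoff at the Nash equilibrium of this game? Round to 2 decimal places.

Player j's private return per contributed unit is 8.2 × (j's share). Contributing is weakly dominant for j when that share is at least 1/8.2 = 0.1220, and contributing 0 is dominant otherwise.
The shares above 0.1220 belong to Player 3, Player 6, Player 7 and Player 9, contributing 41 each; the remaining 7 contribute 0. Total contributed: 164.
Player 1 keeps 41 and receives 8.2 × 164 × 1/51 = 26.37 from the shared-equipment pool, for a payoff of 67.37.

67.37 hours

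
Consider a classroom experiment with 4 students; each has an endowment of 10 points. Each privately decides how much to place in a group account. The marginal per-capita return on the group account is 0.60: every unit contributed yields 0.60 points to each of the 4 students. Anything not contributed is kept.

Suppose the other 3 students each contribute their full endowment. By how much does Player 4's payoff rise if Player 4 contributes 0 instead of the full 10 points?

Switching from a contribution of 10 to 0 lets Player 4 keep an extra 10 points, but lowers the group account by 10, which costs Player 4 their own share of that drop: 0.60 × 10 = 6.00.
Net gain = 10 − 6.00 = 4.00. The private return per contributed unit (0.60) is below 1, so free-riding is indeed the best response regardless of what the others do.

4.00 points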